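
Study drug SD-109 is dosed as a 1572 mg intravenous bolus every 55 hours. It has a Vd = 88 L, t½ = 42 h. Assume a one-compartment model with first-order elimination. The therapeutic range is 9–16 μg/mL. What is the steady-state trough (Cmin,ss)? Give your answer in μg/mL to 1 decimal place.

τ/t½ = 55/42 ≈ 1.3095, so fraction remaining f = (1/2)^(55/42) ≈ 0.4035.
Accumulation ratio R = 1/(1 − f) ≈ 1/0.5965 ≈ 1.6764.
Single-dose peak C₀ = D/Vd = 1572/88 ≈ 17.864 μg/mL.
Steady-state peak Cmax,ss = C₀·R ≈ 17.864 × 1.6764 ≈ 29.947 μg/mL.
One interval later, Cmin,ss = Cmax,ss·e^(−kτ) ≈ 29.947 × 0.4035 ≈ 12.084 μg/mL.
Trough 12.1 μg/mL vs MEC 9 μg/mL: adequate.

12.1 μg/mL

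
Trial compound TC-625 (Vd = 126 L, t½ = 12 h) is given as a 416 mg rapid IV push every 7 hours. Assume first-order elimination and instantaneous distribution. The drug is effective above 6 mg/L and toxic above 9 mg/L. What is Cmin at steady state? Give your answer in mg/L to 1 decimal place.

τ/t½ = 7/12 ≈ 0.58333, so fraction remaining f = (1/2)^(7/12) ≈ 0.6674.
At steady state, accumulation factor R = 1/(1 − e^(−kτ)) ≈ 3.0066.
Each bolus raises the concentration by D/Vd = 416/126 ≈ 3.302 mg/L.
Cmax,ss = C₀/(1 − f) ≈ 3.302/0.3326 ≈ 9.928 mg/L.
Steady-state trough Cmin,ss = Cmax,ss·f ≈ 9.928 × 0.6674 ≈ 6.626 mg/L.
Trough 6.6 mg/L vs MEC 6 mg/L: adequate.

6.6 mg/L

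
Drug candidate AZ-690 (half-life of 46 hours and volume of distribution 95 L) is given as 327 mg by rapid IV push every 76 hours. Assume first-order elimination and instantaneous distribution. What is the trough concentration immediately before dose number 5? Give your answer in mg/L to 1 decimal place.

1.6 mg/L

f = (1/2)^(τ/t½) = (1/2)^(76/46) ≈ 0.3182.
C₀ = D/Vd = 327/95 ≈ 3.442 mg/L.
Before the 5th dose, 4 doses have been given. Superposition: Cmin = C₀·(f + f² + … + f^4).
≈ 3.442 × (0.3182 + 0.1013 + 0.0322 + 0.0103) ≈ 3.442 × 0.4620 ≈ 1.590 mg/L.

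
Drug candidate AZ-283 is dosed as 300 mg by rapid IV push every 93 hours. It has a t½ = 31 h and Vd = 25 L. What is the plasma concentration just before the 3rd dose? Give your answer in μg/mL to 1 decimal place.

1.7 μg/mL

f = (1/2)^(τ/t½) = (1/2)^(93/31) ≈ 0.1250.
C₀ = D/Vd = 300/25 ≈ 12.000 μg/mL.
Before the 3rd dose, 2 doses have been given. Superposition: Cmin = C₀·(f + f²).
≈ 12.000 × (0.1250 + 0.0156) ≈ 12.000 × 0.1406 ≈ 1.687 μg/mL.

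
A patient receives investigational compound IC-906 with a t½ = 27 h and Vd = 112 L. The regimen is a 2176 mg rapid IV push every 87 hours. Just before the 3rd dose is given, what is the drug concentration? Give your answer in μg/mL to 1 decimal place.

f = (1/2)^(τ/t½) = (1/2)^(87/27) ≈ 0.1072.
C₀ = D/Vd = 2176/112 ≈ 19.429 μg/mL.
Before the 3rd dose, 2 doses have been given. Superposition: Cmin = C₀·(f + f²).
≈ 19.429 × (0.1072 + 0.0115) ≈ 19.429 × 0.1187 ≈ 2.306 μg/mL.

2.3 μg/mL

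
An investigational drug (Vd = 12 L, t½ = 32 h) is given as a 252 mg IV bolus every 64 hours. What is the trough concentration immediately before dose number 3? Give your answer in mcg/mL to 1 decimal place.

6.6 mcg/mL

f = (1/2)^(τ/t½) = (1/2)^(64/32) ≈ 0.2500.
C₀ = D/Vd = 252/12 ≈ 21.000 mcg/mL.
Before the 3rd dose, 2 doses have been given. Superposition: Cmin = C₀·(f + f²).
≈ 21.000 × (0.2500 + 0.0625) ≈ 21.000 × 0.3125 ≈ 6.562 mcg/mL.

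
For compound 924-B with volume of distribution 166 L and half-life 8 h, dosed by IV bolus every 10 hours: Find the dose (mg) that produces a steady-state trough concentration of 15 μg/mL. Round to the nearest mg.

3432 mg

τ/t½ = 10/8 ≈ 1.25, so f = (1/2)^(10/8) ≈ 0.420448.
Cmin,ss = (D/Vd)·f/(1−f), so D = Cmin,ss·Vd·(1−f)/f.
D = 15 × 166 × (1−f)/f ≈ 15 × 166 × 1.37842 ≈ 3432.27 mg.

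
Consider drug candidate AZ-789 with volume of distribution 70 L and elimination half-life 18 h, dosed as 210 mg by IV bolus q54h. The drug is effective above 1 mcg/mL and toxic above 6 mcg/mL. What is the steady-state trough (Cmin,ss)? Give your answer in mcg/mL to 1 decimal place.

The dosing interval is 3 half-lives, so f = 2^(−3) = 0.125.
Accumulation ratio R = 1/(1 − f) = 1/0.875 = 8/7.
Single-dose peak C₀ = D/Vd = 210/70 = 3 mcg/mL.
Steady-state peak Cmax,ss = C₀·R = 3 × 8/7 ≈ 3.429 mcg/mL.
Steady-state trough Cmin,ss = Cmax,ss·f ≈ 3.429 × 0.125 ≈ 0.429 mcg/mL.
Trough 0.4 mcg/mL vs MEC 1 mcg/mL: subtherapeutic.

0.4 mcg/mL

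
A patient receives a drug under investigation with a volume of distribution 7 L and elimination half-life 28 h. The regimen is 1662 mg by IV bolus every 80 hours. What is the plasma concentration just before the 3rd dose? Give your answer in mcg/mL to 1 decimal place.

37.3 mcg/mL

f = (1/2)^(τ/t½) = (1/2)^(80/28) ≈ 0.1380.
C₀ = D/Vd = 1662/7 ≈ 237.429 mcg/mL.
Before the 3rd dose, 2 doses have been given. Superposition: Cmin = C₀·(f + f²).
≈ 237.429 × (0.1380 + 0.0190) ≈ 237.429 × 0.1570 ≈ 37.276 mcg/mL.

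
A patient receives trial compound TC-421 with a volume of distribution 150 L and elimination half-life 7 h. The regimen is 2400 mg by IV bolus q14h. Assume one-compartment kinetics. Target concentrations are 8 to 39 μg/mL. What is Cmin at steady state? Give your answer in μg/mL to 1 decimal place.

5.3 μg/mL

τ = 14 h = 2 half-lives, so f = (1/2)^2 = 0.25.
At steady state, R = 1/(1 − 0.25) = 4/3.
Single-dose peak C₀ = D/Vd = 2400/150 = 16 μg/mL.
Steady-state peak Cmax,ss = C₀·R = 16 × 4/3 ≈ 21.333 μg/mL.
Steady-state trough Cmin,ss = Cmax,ss·f ≈ 21.333 × 0.25 ≈ 5.333 μg/mL.
Trough 5.3 μg/mL vs MEC 8 μg/mL: subtherapeutic.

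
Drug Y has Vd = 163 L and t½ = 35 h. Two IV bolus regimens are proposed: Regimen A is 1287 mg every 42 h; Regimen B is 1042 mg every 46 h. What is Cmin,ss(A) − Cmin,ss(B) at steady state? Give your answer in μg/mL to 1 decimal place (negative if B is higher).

1.8 μg/mL

Regimen A: f = (1/2)^(42/35) ≈ 0.4353; Cmin,ss = (1287/163)·f/(1−f) ≈ 6.086 μg/mL.
Regimen B: f = (1/2)^(46/35) ≈ 0.4021; Cmin,ss = (1042/163)·f/(1−f) ≈ 4.299 μg/mL.
Difference ≈ 6.086 − 4.299 ≈ 1.787 μg/mL.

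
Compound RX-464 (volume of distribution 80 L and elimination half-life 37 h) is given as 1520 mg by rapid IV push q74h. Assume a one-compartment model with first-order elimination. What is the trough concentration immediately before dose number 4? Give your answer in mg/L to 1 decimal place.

6.2 mg/L

f = (1/2)^(τ/t½) = (1/2)^(74/37) ≈ 0.2500.
C₀ = D/Vd = 1520/80 ≈ 19.000 mg/L.
Before the 4th dose, 3 doses have been given. Superposition: Cmin = C₀·(f + f² + … + f^3).
≈ 19.000 × (0.2500 + 0.0625 + 0.0156) ≈ 19.000 × 0.3281 ≈ 6.234 mg/L.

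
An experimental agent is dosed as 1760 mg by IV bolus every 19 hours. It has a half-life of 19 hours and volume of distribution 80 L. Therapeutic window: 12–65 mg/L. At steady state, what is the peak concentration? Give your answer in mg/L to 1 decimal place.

44.0 mg/L

The dosing interval is 1 half-life, so f = 2^(−1) = 0.5.
At steady state, R = 1/(1 − 0.5) = 2/1.
Single-dose peak C₀ = D/Vd = 1760/80 = 22 mg/L.
Steady-state peak Cmax,ss = C₀·R = 22 × 2/1 ≈ 44.000 mg/L.
Peak 44.0 mg/L vs MTC 65 mg/L: below toxic threshold.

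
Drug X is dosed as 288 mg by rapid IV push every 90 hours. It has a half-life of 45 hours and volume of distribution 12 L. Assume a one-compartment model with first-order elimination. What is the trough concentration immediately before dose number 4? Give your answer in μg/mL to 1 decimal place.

f = (1/2)^(τ/t½) = (1/2)^(90/45) ≈ 0.2500.
C₀ = D/Vd = 288/12 ≈ 24.000 μg/mL.
Before the 4th dose, 3 doses have been given. Superposition: Cmin = C₀·(f + f² + … + f^3).
≈ 24.000 × (0.2500 + 0.0625 + 0.0156) ≈ 24.000 × 0.3281 ≈ 7.874 μg/mL.

7.9 μg/mL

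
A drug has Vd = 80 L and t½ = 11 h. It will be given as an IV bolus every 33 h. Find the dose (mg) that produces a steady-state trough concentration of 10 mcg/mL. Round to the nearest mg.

5600 mg

τ/t½ = 33/11 ≈ 3, so f = (1/2)^(33/11) ≈ 0.125000.
Cmin,ss = (D/Vd)·f/(1−f), so D = Cmin,ss·Vd·(1−f)/f.
D = 10 × 80 × (1−f)/f ≈ 10 × 80 × 7.00000 ≈ 5600.00 mg.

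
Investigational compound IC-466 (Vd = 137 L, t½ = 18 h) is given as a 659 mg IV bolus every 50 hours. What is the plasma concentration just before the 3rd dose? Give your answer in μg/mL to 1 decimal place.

f = (1/2)^(τ/t½) = (1/2)^(50/18) ≈ 0.1458.
C₀ = D/Vd = 659/137 ≈ 4.810 μg/mL.
Before the 3rd dose, 2 doses have been given. Superposition: Cmin = C₀·(f + f²).
≈ 4.810 × (0.1458 + 0.0213) ≈ 4.810 × 0.1671 ≈ 0.804 μg/mL.

0.8 μg/mL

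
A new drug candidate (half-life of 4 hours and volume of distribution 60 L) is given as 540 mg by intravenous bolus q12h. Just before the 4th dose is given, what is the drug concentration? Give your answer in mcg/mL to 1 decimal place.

1.3 mcg/mL

f = (1/2)^(τ/t½) = (1/2)^(12/4) ≈ 0.1250.
C₀ = D/Vd = 540/60 ≈ 9.000 mcg/mL.
Before the 4th dose, 3 doses have been given. Superposition: Cmin = C₀·(f + f² + … + f^3).
≈ 9.000 × (0.1250 + 0.0156 + 0.0020) ≈ 9.000 × 0.1426 ≈ 1.283 mcg/mL.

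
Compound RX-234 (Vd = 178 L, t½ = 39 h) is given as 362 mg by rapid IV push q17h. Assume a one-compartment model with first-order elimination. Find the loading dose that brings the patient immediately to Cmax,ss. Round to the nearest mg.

f = (1/2)^(17/39) ≈ 0.739234; accumulation ratio R = 1/(1−f) ≈ 3.83486.
Loading dose to hit Cmax,ss on first dose: D_load = D_maint·R ≈ 362 × 3.83486 ≈ 1388.22 mg.

1388 mg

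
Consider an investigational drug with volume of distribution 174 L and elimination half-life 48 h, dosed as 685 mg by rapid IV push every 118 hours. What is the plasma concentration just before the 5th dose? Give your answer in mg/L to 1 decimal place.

0.9 mg/L

f = (1/2)^(τ/t½) = (1/2)^(118/48) ≈ 0.1820.
C₀ = D/Vd = 685/174 ≈ 3.937 mg/L.
Before the 5th dose, 4 doses have been given. Superposition: Cmin = C₀·(f + f² + … + f^4).
≈ 3.937 × (0.1820 + 0.0331 + 0.0060 + 0.0011) ≈ 3.937 × 0.2222 ≈ 0.875 mg/L.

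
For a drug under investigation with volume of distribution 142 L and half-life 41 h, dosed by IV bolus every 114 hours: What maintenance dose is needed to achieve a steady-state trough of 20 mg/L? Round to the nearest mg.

τ/t½ = 114/41 ≈ 2.7805, so f = (1/2)^(114/41) ≈ 0.145542.
Cmin,ss = (D/Vd)·f/(1−f), so D = Cmin,ss·Vd·(1−f)/f.
D = 20 × 142 × (1−f)/f ≈ 20 × 142 × 5.87087 ≈ 16673.27 mg.

16673 mg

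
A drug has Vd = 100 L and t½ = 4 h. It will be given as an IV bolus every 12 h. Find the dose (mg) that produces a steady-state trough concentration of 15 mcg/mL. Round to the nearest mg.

10500 mg

τ/t½ = 12/4 ≈ 3, so f = (1/2)^(12/4) ≈ 0.125000.
Cmin,ss = (D/Vd)·f/(1−f), so D = Cmin,ss·Vd·(1−f)/f.
D = 15 × 100 × (1−f)/f ≈ 15 × 100 × 7.00000 ≈ 10500.00 mg.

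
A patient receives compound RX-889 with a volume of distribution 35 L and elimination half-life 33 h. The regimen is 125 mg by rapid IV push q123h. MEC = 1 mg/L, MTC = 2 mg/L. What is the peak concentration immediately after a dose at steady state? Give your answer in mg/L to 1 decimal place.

Over one 123-h interval, 123/33 ≈ 3.7273 half-lives elapse, leaving f ≈ 0.0755 of each dose.
Accumulation ratio R = 1/(1 − f) ≈ 1/0.9245 ≈ 1.0817.
Single-dose peak C₀ = D/Vd = 125/35 ≈ 3.571 mg/L.
Cmax,ss = C₀/(1 − f) ≈ 3.571/0.9245 ≈ 3.863 mg/L.
Peak 3.9 mg/L vs MTC 2 mg/L: exceeds toxic threshold.

3.9 mg/L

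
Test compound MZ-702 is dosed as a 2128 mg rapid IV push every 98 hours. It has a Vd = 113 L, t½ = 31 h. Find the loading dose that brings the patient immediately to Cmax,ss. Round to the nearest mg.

2396 mg

f = (1/2)^(98/31) ≈ 0.111778; accumulation ratio R = 1/(1−f) ≈ 1.12584.
Loading dose to hit Cmax,ss on first dose: D_load = D_maint·R ≈ 2128 × 1.12584 ≈ 2395.79 mg.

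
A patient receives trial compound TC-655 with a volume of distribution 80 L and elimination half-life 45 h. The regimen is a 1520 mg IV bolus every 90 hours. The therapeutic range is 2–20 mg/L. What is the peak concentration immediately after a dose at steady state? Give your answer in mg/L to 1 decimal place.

The dosing interval is 2 half-lives, so f = 2^(−2) = 0.25.
At steady state, R = 1/(1 − 0.25) = 4/3.
Single-dose peak C₀ = D/Vd = 1520/80 = 19 mg/L.
Steady-state peak Cmax,ss = C₀·R = 19 × 4/3 ≈ 25.333 mg/L.
Peak 25.3 mg/L vs MTC 20 mg/L: exceeds toxic threshold.

25.3 mg/L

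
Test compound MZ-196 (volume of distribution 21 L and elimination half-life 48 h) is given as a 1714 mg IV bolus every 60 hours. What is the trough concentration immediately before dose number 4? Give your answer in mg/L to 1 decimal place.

f = (1/2)^(τ/t½) = (1/2)^(60/48) ≈ 0.4204.
C₀ = D/Vd = 1714/21 ≈ 81.619 mg/L.
Before the 4th dose, 3 doses have been given. Superposition: Cmin = C₀·(f + f² + … + f^3).
≈ 81.619 × (0.4204 + 0.1767 + 0.0743) ≈ 81.619 × 0.6714 ≈ 54.799 mg/L.

54.8 mg/L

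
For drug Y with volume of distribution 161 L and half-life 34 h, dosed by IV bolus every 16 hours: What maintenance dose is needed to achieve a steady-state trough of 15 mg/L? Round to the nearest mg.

τ/t½ = 16/34 ≈ 0.47059, so f = (1/2)^(16/34) ≈ 0.721670.
Cmin,ss = (D/Vd)·f/(1−f), so D = Cmin,ss·Vd·(1−f)/f.
D = 15 × 161 × (1−f)/f ≈ 15 × 161 × 0.38567 ≈ 931.39 mg.

931 mg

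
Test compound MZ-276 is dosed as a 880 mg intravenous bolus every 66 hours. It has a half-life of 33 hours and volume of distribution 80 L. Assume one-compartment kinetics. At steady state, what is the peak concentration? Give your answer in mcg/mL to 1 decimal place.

14.7 mcg/mL

τ = 66 h = 2 half-lives, so f = (1/2)^2 = 0.25.
Accumulation ratio R = 1/(1 − f) = 1/0.75 = 4/3.
Single-dose peak C₀ = D/Vd = 880/80 = 11 mcg/mL.
Steady-state peak Cmax,ss = C₀·R = 11 × 4/3 ≈ 14.667 mcg/mL.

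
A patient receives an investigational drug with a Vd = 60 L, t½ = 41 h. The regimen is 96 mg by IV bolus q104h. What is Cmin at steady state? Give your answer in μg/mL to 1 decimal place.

Over one 104-h interval, 104/41 ≈ 2.5366 half-lives elapse, leaving f ≈ 0.1724 of each dose.
Single-dose peak C₀ = D/Vd = 96/60 ≈ 1.600 μg/mL.
Steady-state trough Cmin,ss = C₀·f/(1−f) ≈ 1.600 × 0.1724/0.8276 ≈ 0.333 μg/mL.

0.3 μg/mL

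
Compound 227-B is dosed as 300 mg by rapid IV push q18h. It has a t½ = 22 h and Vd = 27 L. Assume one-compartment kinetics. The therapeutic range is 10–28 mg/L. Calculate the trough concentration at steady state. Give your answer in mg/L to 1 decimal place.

τ/t½ = 18/22 ≈ 0.81818, so fraction remaining f = (1/2)^(18/22) ≈ 0.5672.
Single-dose peak C₀ = D/Vd = 300/27 ≈ 11.111 mg/L.
Steady-state trough Cmin,ss = C₀·f/(1−f) ≈ 11.111 × 0.5672/0.4328 ≈ 14.561 mg/L.
Trough 14.6 mg/L vs MEC 10 mg/L: adequate.

14.6 mg/L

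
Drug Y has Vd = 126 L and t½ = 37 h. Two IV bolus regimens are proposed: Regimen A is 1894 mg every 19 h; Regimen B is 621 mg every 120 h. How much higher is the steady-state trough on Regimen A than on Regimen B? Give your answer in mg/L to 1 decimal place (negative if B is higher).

34.6 mg/L

Regimen A: f = (1/2)^(19/37) ≈ 0.7005; Cmin,ss = (1894/126)·f/(1−f) ≈ 35.158 mg/L.
Regimen B: f = (1/2)^(120/37) ≈ 0.1056; Cmin,ss = (621/126)·f/(1−f) ≈ 0.582 mg/L.
Difference ≈ 35.158 − 0.582 ≈ 34.576 mg/L.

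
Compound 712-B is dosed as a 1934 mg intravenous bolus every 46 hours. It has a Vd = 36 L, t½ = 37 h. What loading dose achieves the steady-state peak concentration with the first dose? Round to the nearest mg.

f = (1/2)^(46/37) ≈ 0.422422; accumulation ratio R = 1/(1−f) ≈ 1.73137.
Loading dose to hit Cmax,ss on first dose: D_load = D_maint·R ≈ 1934 × 1.73137 ≈ 3348.47 mg.

3348 mg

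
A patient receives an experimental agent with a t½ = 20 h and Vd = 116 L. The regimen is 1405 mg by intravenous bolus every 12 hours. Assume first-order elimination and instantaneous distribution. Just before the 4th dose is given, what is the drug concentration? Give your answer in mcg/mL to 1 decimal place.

16.7 mcg/mL

f = (1/2)^(τ/t½) = (1/2)^(12/20) ≈ 0.6598.
C₀ = D/Vd = 1405/116 ≈ 12.112 mcg/mL.
Before the 4th dose, 3 doses have been given. Superposition: Cmin = C₀·(f + f² + … + f^3).
≈ 12.112 × (0.6598 + 0.4353 + 0.2872) ≈ 12.112 × 1.3823 ≈ 16.742 mcg/mL.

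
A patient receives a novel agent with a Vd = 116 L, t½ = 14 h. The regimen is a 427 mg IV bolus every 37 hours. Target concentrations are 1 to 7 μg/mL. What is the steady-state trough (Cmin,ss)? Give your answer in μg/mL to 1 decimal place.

0.7 μg/mL

τ/t½ = 37/14 ≈ 2.6429, so fraction remaining f = (1/2)^(37/14) ≈ 0.1601.
Single-dose peak C₀ = D/Vd = 427/116 ≈ 3.681 μg/mL.
Steady-state trough Cmin,ss = C₀·f/(1−f) ≈ 3.681 × 0.1601/0.8399 ≈ 0.702 μg/mL.
Trough 0.7 μg/mL vs MEC 1 μg/mL: subtherapeutic.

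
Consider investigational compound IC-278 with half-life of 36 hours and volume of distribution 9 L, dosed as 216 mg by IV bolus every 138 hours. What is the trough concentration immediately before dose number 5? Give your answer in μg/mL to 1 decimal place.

1.8 μg/mL

f = (1/2)^(τ/t½) = (1/2)^(138/36) ≈ 0.0702.
C₀ = D/Vd = 216/9 ≈ 24.000 μg/mL.
Before the 5th dose, 4 doses have been given. Superposition: Cmin = C₀·(f + f² + … + f^4).
≈ 24.000 × (0.0702 + 0.0049 + 0.0003 + 0.0000) ≈ 24.000 × 0.0754 ≈ 1.810 μg/mL.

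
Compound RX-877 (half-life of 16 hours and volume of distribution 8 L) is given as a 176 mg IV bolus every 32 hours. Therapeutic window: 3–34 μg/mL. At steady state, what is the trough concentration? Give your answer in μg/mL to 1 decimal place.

7.3 μg/mL

τ = 32 h = 2 half-lives, so f = (1/2)^2 = 0.25.
At steady state, R = 1/(1 − 0.25) = 4/3.
Single-dose peak C₀ = D/Vd = 176/8 = 22 μg/mL.
Steady-state peak Cmax,ss = C₀·R = 22 × 4/3 ≈ 29.333 μg/mL.
Steady-state trough Cmin,ss = Cmax,ss·f ≈ 29.333 × 0.25 ≈ 7.333 μg/mL.
Trough 7.3 μg/mL vs MEC 3 μg/mL: adequate.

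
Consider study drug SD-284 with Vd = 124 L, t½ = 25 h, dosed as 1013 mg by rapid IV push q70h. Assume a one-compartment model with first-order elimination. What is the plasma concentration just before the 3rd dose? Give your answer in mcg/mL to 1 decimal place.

f = (1/2)^(τ/t½) = (1/2)^(70/25) ≈ 0.1436.
C₀ = D/Vd = 1013/124 ≈ 8.169 mcg/mL.
Before the 3rd dose, 2 doses have been given. Superposition: Cmin = C₀·(f + f²).
≈ 8.169 × (0.1436 + 0.0206) ≈ 8.169 × 0.1642 ≈ 1.341 mcg/mL.

1.3 mcg/mL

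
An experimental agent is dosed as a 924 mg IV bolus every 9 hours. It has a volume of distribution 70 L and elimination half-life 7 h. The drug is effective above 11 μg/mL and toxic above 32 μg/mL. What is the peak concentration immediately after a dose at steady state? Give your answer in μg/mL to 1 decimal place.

k = ln2/t½ = ln2/7 ≈ 0.099021 h⁻¹; fraction remaining f = e^(−kτ) = e^(−0.099021×9) ≈ 0.4102.
At steady state, accumulation factor R = 1/(1 − e^(−kτ)) ≈ 1.6955.
Each bolus raises the concentration by D/Vd = 924/70 ≈ 13.200 μg/mL.
Steady-state peak Cmax,ss = C₀·R ≈ 13.200 × 1.6955 ≈ 22.381 μg/mL.
Peak 22.4 μg/mL vs MTC 32 μg/mL: below toxic threshold.

22.4 μg/mL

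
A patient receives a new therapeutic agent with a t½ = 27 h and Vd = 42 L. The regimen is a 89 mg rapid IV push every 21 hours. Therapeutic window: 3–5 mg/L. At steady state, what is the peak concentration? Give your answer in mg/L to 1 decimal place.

Over one 21-h interval, 21/27 ≈ 0.77778 half-lives elapse, leaving f ≈ 0.5833 of each dose.
At steady state, accumulation factor R = 1/(1 − e^(−kτ)) ≈ 2.3998.
Single-dose peak C₀ = D/Vd = 89/42 ≈ 2.119 mg/L.
Steady-state peak Cmax,ss = C₀·R ≈ 2.119 × 2.3998 ≈ 5.085 mg/L.
Peak 5.1 mg/L vs MTC 5 mg/L: exceeds toxic threshold.

5.1 mg/L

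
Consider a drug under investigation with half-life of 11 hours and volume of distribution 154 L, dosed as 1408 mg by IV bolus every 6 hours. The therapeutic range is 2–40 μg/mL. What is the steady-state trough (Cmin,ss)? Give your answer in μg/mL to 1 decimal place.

τ/t½ = 6/11 ≈ 0.54545, so fraction remaining f = (1/2)^(6/11) ≈ 0.6852.
At steady state, accumulation factor R = 1/(1 − e^(−kτ)) ≈ 3.1766.
Single-dose peak C₀ = D/Vd = 1408/154 ≈ 9.143 μg/mL.
Cmax,ss = C₀/(1 − f) ≈ 9.143/0.3148 ≈ 29.044 μg/mL.
One interval later, Cmin,ss = Cmax,ss·e^(−kτ) ≈ 29.044 × 0.6852 ≈ 19.901 μg/mL.
Trough 19.9 μg/mL vs MEC 2 μg/mL: adequate.

19.9 μg/mL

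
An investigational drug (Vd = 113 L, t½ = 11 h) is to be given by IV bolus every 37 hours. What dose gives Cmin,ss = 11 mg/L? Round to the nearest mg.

τ/t½ = 37/11 ≈ 3.3636, so f = (1/2)^(37/11) ≈ 0.097150.
Cmin,ss = (D/Vd)·f/(1−f), so D = Cmin,ss·Vd·(1−f)/f.
D = 11 × 113 × (1−f)/f ≈ 11 × 113 × 9.29336 ≈ 11551.65 mg.

11552 mg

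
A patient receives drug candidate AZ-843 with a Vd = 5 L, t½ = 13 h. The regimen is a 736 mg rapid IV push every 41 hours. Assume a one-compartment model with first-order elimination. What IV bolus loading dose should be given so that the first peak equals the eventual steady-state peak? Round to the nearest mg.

f = (1/2)^(41/13) ≈ 0.112356; accumulation ratio R = 1/(1−f) ≈ 1.12658.
Loading dose to hit Cmax,ss on first dose: D_load = D_maint·R ≈ 736 × 1.12658 ≈ 829.16 mg.

829 mg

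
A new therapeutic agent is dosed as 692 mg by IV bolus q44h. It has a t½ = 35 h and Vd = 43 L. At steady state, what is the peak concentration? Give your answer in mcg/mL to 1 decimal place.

k = ln2/t½ = ln2/35 ≈ 0.019804 h⁻¹; fraction remaining f = e^(−kτ) = e^(−0.019804×44) ≈ 0.4184.
At steady state, accumulation factor R = 1/(1 − e^(−kτ)) ≈ 1.7194.
Each bolus raises the concentration by D/Vd = 692/43 ≈ 16.093 mcg/mL.
Steady-state peak Cmax,ss = C₀·R ≈ 16.093 × 1.7194 ≈ 27.670 mcg/mL.

27.7 mcg/mL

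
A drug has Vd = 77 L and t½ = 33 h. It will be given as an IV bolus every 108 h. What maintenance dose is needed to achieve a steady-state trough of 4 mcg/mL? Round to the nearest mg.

τ/t½ = 108/33 ≈ 3.2727, so f = (1/2)^(108/33) ≈ 0.103469.
Cmin,ss = (D/Vd)·f/(1−f), so D = Cmin,ss·Vd·(1−f)/f.
D = 4 × 77 × (1−f)/f ≈ 4 × 77 × 8.66473 ≈ 2668.74 mg.

2669 mg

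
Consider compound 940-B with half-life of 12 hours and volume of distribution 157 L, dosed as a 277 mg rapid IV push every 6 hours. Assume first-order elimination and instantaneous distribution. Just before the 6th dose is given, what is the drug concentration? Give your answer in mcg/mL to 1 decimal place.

f = (1/2)^(τ/t½) = (1/2)^(6/12) ≈ 0.7071.
C₀ = D/Vd = 277/157 ≈ 1.764 mcg/mL.
Before the 6th dose, 5 doses have been given. Superposition: Cmin = C₀·(f + f² + … + f^5).
≈ 1.764 × (0.7071 + 0.5000 + 0.3535 + 0.2500 + 0.1768) ≈ 1.764 × 1.9874 ≈ 3.506 mcg/mL.

3.5 mcg/mL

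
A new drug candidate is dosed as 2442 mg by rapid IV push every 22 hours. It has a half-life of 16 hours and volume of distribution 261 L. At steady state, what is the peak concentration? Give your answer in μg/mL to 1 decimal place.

15.2 μg/mL

Over one 22-h interval, 22/16 ≈ 1.375 half-lives elapse, leaving f ≈ 0.3856 of each dose.
At steady state, accumulation factor R = 1/(1 − e^(−kτ)) ≈ 1.6276.
Single-dose peak C₀ = D/Vd = 2442/261 ≈ 9.356 μg/mL.
Steady-state peak Cmax,ss = C₀·R ≈ 9.356 × 1.6276 ≈ 15.228 μg/mL.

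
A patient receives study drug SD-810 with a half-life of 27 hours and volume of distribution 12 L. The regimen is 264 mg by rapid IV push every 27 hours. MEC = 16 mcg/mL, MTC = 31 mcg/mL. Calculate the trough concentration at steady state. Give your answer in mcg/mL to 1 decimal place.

The dosing interval is 1 half-life, so f = 2^(−1) = 0.5.
Accumulation ratio R = 1/(1 − f) = 1/0.5 = 2/1.
Single-dose peak C₀ = D/Vd = 264/12 = 22 mcg/mL.
Steady-state peak Cmax,ss = C₀·R = 22 × 2/1 ≈ 44.000 mcg/mL.
Steady-state trough Cmin,ss = Cmax,ss·f ≈ 44.000 × 0.5 ≈ 22.000 mcg/mL.
Trough 22.0 mcg/mL vs MEC 16 mcg/mL: adequate.

22.0 mcg/mL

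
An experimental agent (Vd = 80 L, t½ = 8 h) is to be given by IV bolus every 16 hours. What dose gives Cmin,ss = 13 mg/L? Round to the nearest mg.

3120 mg

τ/t½ = 16/8 ≈ 2, so f = (1/2)^(16/8) ≈ 0.250000.
Cmin,ss = (D/Vd)·f/(1−f), so D = Cmin,ss·Vd·(1−f)/f.
D = 13 × 80 × (1−f)/f ≈ 13 × 80 × 3.00000 ≈ 3120.00 mg.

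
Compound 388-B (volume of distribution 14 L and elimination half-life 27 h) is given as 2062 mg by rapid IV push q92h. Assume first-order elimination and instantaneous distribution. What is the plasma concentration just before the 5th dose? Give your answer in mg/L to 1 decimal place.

15.3 mg/L

f = (1/2)^(τ/t½) = (1/2)^(92/27) ≈ 0.0942.
C₀ = D/Vd = 2062/14 ≈ 147.286 mg/L.
Before the 5th dose, 4 doses have been given. Superposition: Cmin = C₀·(f + f² + … + f^4).
≈ 147.286 × (0.0942 + 0.0089 + 0.0008 + 0.0001) ≈ 147.286 × 0.1040 ≈ 15.318 mg/L.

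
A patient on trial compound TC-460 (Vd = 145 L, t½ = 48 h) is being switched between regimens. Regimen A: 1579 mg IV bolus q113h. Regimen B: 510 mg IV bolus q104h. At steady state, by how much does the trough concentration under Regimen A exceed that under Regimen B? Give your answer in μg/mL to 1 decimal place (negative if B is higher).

1.6 μg/mL

Regimen A: f = (1/2)^(113/48) ≈ 0.1956; Cmin,ss = (1579/145)·f/(1−f) ≈ 2.648 μg/mL.
Regimen B: f = (1/2)^(104/48) ≈ 0.2227; Cmin,ss = (510/145)·f/(1−f) ≈ 1.008 μg/mL.
Difference ≈ 2.648 − 1.008 ≈ 1.640 μg/mL.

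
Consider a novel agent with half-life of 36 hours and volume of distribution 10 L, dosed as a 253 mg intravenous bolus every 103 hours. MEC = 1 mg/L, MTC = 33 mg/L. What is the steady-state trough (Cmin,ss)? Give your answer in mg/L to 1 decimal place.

4.0 mg/L

k = ln2/t½ = ln2/36 ≈ 0.019254 h⁻¹; fraction remaining f = e^(−kτ) = e^(−0.019254×103) ≈ 0.1376.
Single-dose peak C₀ = D/Vd = 253/10 ≈ 25.300 mg/L.
Steady-state trough Cmin,ss = C₀·f/(1−f) ≈ 25.300 × 0.1376/0.8624 ≈ 4.037 mg/L.
Trough 4.0 mg/L vs MEC 1 mg/L: adequate.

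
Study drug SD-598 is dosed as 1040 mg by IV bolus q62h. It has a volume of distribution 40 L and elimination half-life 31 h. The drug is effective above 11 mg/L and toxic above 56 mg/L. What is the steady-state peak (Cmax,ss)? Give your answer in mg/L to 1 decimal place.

The dosing interval is 2 half-lives, so f = 2^(−2) = 0.25.
At steady state, R = 1/(1 − 0.25) = 4/3.
Single-dose peak C₀ = D/Vd = 1040/40 = 26 mg/L.
Steady-state peak Cmax,ss = C₀·R = 26 × 4/3 ≈ 34.667 mg/L.
Peak 34.7 mg/L vs MTC 56 mg/L: below toxic threshold.

34.7 mg/L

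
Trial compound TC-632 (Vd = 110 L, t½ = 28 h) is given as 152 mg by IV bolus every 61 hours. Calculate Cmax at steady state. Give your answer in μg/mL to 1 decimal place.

1.8 μg/mL

k = ln2/t½ = ln2/28 ≈ 0.024755 h⁻¹; fraction remaining f = e^(−kτ) = e^(−0.024755×61) ≈ 0.2209.
Accumulation ratio R = 1/(1 − f) ≈ 1/0.7791 ≈ 1.2835.
Single-dose peak C₀ = D/Vd = 152/110 ≈ 1.382 μg/mL.
Cmax,ss = C₀/(1 − f) ≈ 1.382/0.7791 ≈ 1.774 μg/mL.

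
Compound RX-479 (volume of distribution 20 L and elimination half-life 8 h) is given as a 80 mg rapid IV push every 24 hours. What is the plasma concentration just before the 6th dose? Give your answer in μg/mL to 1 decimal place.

f = (1/2)^(τ/t½) = (1/2)^(24/8) ≈ 0.1250.
C₀ = D/Vd = 80/20 ≈ 4.000 μg/mL.
Before the 6th dose, 5 doses have been given. Superposition: Cmin = C₀·(f + f² + … + f^5).
≈ 4.000 × (0.1250 + 0.0156 + 0.0020 + 0.0002 + 0.0000) ≈ 4.000 × 0.1428 ≈ 0.571 μg/mL.

0.6 μg/mL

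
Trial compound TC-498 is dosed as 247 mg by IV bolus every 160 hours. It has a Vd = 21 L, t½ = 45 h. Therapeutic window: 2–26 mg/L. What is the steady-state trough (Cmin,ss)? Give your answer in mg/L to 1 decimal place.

τ/t½ = 160/45 ≈ 3.5556, so fraction remaining f = (1/2)^(160/45) ≈ 0.0850.
Each bolus raises the concentration by D/Vd = 247/21 ≈ 11.762 mg/L.
Steady-state trough Cmin,ss = C₀·f/(1−f) ≈ 11.762 × 0.0850/0.9150 ≈ 1.093 mg/L.
Trough 1.1 mg/L vs MEC 2 mg/L: subtherapeutic.

1.1 mg/L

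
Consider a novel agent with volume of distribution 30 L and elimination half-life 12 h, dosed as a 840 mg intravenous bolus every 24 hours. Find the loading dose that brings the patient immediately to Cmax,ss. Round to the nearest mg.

f = (1/2)^(24/12) ≈ 0.250000; accumulation ratio R = 1/(1−f) ≈ 1.33333.
Loading dose to hit Cmax,ss on first dose: D_load = D_maint·R ≈ 840 × 1.33333 ≈ 1120.00 mg.

1120 mg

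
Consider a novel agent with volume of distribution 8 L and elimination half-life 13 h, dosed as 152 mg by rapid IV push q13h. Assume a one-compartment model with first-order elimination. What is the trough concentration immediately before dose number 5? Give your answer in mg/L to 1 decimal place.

17.8 mg/L

f = (1/2)^(τ/t½) = (1/2)^(13/13) ≈ 0.5000.
C₀ = D/Vd = 152/8 ≈ 19.000 mg/L.
Before the 5th dose, 4 doses have been given. Superposition: Cmin = C₀·(f + f² + … + f^4).
≈ 19.000 × (0.5000 + 0.2500 + 0.1250 + 0.0625) ≈ 19.000 × 0.9375 ≈ 17.812 mg/L.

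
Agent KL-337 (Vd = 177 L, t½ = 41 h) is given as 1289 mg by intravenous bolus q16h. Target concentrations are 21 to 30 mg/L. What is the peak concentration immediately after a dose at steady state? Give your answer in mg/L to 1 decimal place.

Over one 16-h interval, 16/41 ≈ 0.39024 half-lives elapse, leaving f ≈ 0.7630 of each dose.
Accumulation ratio R = 1/(1 − f) ≈ 1/0.2370 ≈ 4.2194.
Each bolus raises the concentration by D/Vd = 1289/177 ≈ 7.282 mg/L.
Cmax,ss = C₀/(1 − f) ≈ 7.282/0.2370 ≈ 30.726 mg/L.
Peak 30.7 mg/L vs MTC 30 mg/L: exceeds toxic threshold.

30.7 mg/L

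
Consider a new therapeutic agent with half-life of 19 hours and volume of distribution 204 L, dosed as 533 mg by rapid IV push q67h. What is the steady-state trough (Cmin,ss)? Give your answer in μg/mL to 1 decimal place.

0.2 μg/mL

τ/t½ = 67/19 ≈ 3.5263, so fraction remaining f = (1/2)^(67/19) ≈ 0.0868.
Accumulation ratio R = 1/(1 − f) ≈ 1/0.9132 ≈ 1.0951.
Each bolus raises the concentration by D/Vd = 533/204 ≈ 2.613 μg/mL.
Steady-state peak Cmax,ss = C₀·R ≈ 2.613 × 1.0951 ≈ 2.861 μg/mL.
Steady-state trough Cmin,ss = Cmax,ss·f ≈ 2.861 × 0.0868 ≈ 0.248 μg/mL.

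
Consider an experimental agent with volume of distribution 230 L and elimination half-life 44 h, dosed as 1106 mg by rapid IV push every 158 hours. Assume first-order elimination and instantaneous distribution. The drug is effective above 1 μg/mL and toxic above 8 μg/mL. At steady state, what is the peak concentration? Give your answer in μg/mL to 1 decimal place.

5.2 μg/mL

Over one 158-h interval, 158/44 ≈ 3.5909 half-lives elapse, leaving f ≈ 0.0830 of each dose.
Accumulation ratio R = 1/(1 − f) ≈ 1/0.9170 ≈ 1.0905.
Each bolus raises the concentration by D/Vd = 1106/230 ≈ 4.809 μg/mL.
Steady-state peak Cmax,ss = C₀·R ≈ 4.809 × 1.0905 ≈ 5.244 μg/mL.
Peak 5.2 μg/mL vs MTC 8 μg/mL: below toxic threshold.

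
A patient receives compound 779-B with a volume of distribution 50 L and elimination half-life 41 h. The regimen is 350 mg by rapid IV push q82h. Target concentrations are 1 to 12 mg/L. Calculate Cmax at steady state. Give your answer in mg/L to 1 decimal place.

9.3 mg/L

The dosing interval is 2 half-lives, so f = 2^(−2) = 0.25.
At steady state, R = 1/(1 − 0.25) = 4/3.
Single-dose peak C₀ = D/Vd = 350/50 = 7 mg/L.
Steady-state peak Cmax,ss = C₀·R = 7 × 4/3 ≈ 9.333 mg/L.
Peak 9.3 mg/L vs MTC 12 mg/L: below toxic threshold.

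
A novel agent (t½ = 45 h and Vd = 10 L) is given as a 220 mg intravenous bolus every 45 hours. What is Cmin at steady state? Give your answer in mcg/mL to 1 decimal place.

22.0 mcg/mL

The dosing interval is 1 half-life, so f = 2^(−1) = 0.5.
At steady state, R = 1/(1 − 0.5) = 2/1.
Single-dose peak C₀ = D/Vd = 220/10 = 22 mcg/mL.
Steady-state peak Cmax,ss = C₀·R = 22 × 2/1 ≈ 44.000 mcg/mL.
Steady-state trough Cmin,ss = Cmax,ss·f ≈ 44.000 × 0.5 ≈ 22.000 mcg/mL.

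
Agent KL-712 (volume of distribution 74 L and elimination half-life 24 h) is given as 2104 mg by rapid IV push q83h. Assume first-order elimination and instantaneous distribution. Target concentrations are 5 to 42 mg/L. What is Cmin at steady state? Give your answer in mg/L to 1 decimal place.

2.8 mg/L

τ/t½ = 83/24 ≈ 3.4583, so fraction remaining f = (1/2)^(83/24) ≈ 0.0910.
Accumulation ratio R = 1/(1 − f) ≈ 1/0.9090 ≈ 1.1001.
Each bolus raises the concentration by D/Vd = 2104/74 ≈ 28.432 mg/L.
Steady-state peak Cmax,ss = C₀·R ≈ 28.432 × 1.1001 ≈ 31.278 mg/L.
One interval later, Cmin,ss = Cmax,ss·e^(−kτ) ≈ 31.278 × 0.0910 ≈ 2.846 mg/L.
Trough 2.8 mg/L vs MEC 5 mg/L: subtherapeutic.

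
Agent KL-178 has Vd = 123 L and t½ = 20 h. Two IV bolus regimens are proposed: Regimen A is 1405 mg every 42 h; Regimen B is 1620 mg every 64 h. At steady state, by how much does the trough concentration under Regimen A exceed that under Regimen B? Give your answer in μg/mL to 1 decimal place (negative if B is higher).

Regimen A: f = (1/2)^(42/20) ≈ 0.2333; Cmin,ss = (1405/123)·f/(1−f) ≈ 3.476 μg/mL.
Regimen B: f = (1/2)^(64/20) ≈ 0.1088; Cmin,ss = (1620/123)·f/(1−f) ≈ 1.608 μg/mL.
Difference ≈ 3.476 − 1.608 ≈ 1.868 μg/mL.

1.9 μg/mL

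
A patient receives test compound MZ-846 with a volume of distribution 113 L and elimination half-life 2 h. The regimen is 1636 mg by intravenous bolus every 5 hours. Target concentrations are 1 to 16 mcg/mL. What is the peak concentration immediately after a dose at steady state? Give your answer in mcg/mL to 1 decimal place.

k = ln2/t½ = ln2/2 ≈ 0.346574 h⁻¹; fraction remaining f = e^(−kτ) = e^(−0.346574×5) ≈ 0.1768.
At steady state, accumulation factor R = 1/(1 − e^(−kτ)) ≈ 1.2148.
Single-dose peak C₀ = D/Vd = 1636/113 ≈ 14.478 mcg/mL.
Steady-state peak Cmax,ss = C₀·R ≈ 14.478 × 1.2148 ≈ 17.588 mcg/mL.
Peak 17.6 mcg/mL vs MTC 16 mcg/mL: exceeds toxic threshold.

17.6 mcg/mL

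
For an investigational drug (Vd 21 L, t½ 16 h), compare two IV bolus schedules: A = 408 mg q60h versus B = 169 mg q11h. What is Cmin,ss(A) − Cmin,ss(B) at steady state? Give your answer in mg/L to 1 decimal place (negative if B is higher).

-11.6 mg/L

Regimen A: f = (1/2)^(60/16) ≈ 0.0743; Cmin,ss = (408/21)·f/(1−f) ≈ 1.559 mg/L.
Regimen B: f = (1/2)^(11/16) ≈ 0.6209; Cmin,ss = (169/21)·f/(1−f) ≈ 13.181 mg/L.
Difference ≈ 1.559 − 13.181 ≈ -11.622 mg/L.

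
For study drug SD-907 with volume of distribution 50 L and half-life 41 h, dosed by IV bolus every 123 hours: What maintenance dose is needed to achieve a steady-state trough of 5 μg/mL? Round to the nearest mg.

1750 mg

τ/t½ = 123/41 ≈ 3, so f = (1/2)^(123/41) ≈ 0.125000.
Cmin,ss = (D/Vd)·f/(1−f), so D = Cmin,ss·Vd·(1−f)/f.
D = 5 × 50 × (1−f)/f ≈ 5 × 50 × 7.00000 ≈ 1750.00 mg.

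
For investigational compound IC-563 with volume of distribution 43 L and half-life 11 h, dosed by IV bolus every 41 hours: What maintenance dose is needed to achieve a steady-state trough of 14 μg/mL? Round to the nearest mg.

7371 mg

τ/t½ = 41/11 ≈ 3.7273, so f = (1/2)^(41/11) ≈ 0.075506.
Cmin,ss = (D/Vd)·f/(1−f), so D = Cmin,ss·Vd·(1−f)/f.
D = 14 × 43 × (1−f)/f ≈ 14 × 43 × 12.24398 ≈ 7370.88 mg.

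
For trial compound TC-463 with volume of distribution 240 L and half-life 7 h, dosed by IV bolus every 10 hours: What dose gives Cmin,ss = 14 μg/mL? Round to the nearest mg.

5684 mg

τ/t½ = 10/7 ≈ 1.4286, so f = (1/2)^(10/7) ≈ 0.371499.
Cmin,ss = (D/Vd)·f/(1−f), so D = Cmin,ss·Vd·(1−f)/f.
D = 14 × 240 × (1−f)/f ≈ 14 × 240 × 1.69180 ≈ 5684.45 mg.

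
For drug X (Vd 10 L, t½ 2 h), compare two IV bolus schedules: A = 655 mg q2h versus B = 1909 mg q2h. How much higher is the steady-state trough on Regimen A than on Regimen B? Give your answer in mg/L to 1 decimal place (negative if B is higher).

Regimen A: f = (1/2)^(2/2) ≈ 0.5000; Cmin,ss = (655/10)·f/(1−f) ≈ 65.500 mg/L.
Regimen B: f = (1/2)^(2/2) ≈ 0.5000; Cmin,ss = (1909/10)·f/(1−f) ≈ 190.900 mg/L.
Difference ≈ 65.500 − 190.900 ≈ -125.400 mg/L.

-125.4 mg/L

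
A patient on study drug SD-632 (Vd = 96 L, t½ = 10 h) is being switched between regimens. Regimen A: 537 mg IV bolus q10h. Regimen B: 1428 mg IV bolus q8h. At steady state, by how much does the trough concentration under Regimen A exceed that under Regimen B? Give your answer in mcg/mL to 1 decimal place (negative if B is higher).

Regimen A: f = (1/2)^(10/10) ≈ 0.5000; Cmin,ss = (537/96)·f/(1−f) ≈ 5.594 mcg/mL.
Regimen B: f = (1/2)^(8/10) ≈ 0.5743; Cmin,ss = (1428/96)·f/(1−f) ≈ 20.067 mcg/mL.
Difference ≈ 5.594 − 20.067 ≈ -14.473 mcg/mL.

-14.5 mcg/mL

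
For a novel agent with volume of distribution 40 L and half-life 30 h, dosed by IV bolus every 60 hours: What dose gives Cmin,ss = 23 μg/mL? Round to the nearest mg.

τ/t½ = 60/30 ≈ 2, so f = (1/2)^(60/30) ≈ 0.250000.
Cmin,ss = (D/Vd)·f/(1−f), so D = Cmin,ss·Vd·(1−f)/f.
D = 23 × 40 × (1−f)/f ≈ 23 × 40 × 3.00000 ≈ 2760.00 mg.

2760 mg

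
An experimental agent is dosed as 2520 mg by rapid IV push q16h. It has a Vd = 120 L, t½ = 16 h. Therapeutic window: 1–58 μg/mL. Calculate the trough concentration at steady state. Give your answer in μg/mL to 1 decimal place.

21.0 μg/mL

τ = 16 h = 1 half-life, so f = (1/2)^1 = 0.5.
Accumulation ratio R = 1/(1 − f) = 1/0.5 = 2/1.
Single-dose peak C₀ = D/Vd = 2520/120 = 21 μg/mL.
Steady-state peak Cmax,ss = C₀·R = 21 × 2/1 ≈ 42.000 μg/mL.
Steady-state trough Cmin,ss = Cmax,ss·f ≈ 42.000 × 0.5 ≈ 21.000 μg/mL.
Trough 21.0 μg/mL vs MEC 1 μg/mL: adequate.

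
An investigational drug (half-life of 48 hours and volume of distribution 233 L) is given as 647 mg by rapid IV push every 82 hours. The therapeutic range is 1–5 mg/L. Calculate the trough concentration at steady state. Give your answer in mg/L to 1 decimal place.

Over one 82-h interval, 82/48 ≈ 1.7083 half-lives elapse, leaving f ≈ 0.3060 of each dose.
Accumulation ratio R = 1/(1 − f) ≈ 1/0.6940 ≈ 1.4409.
Single-dose peak C₀ = D/Vd = 647/233 ≈ 2.777 mg/L.
Cmax,ss = C₀/(1 − f) ≈ 2.777/0.6940 ≈ 4.001 mg/L.
Steady-state trough Cmin,ss = Cmax,ss·f ≈ 4.001 × 0.3060 ≈ 1.224 mg/L.
Trough 1.2 mg/L vs MEC 1 mg/L: adequate.

1.2 mg/L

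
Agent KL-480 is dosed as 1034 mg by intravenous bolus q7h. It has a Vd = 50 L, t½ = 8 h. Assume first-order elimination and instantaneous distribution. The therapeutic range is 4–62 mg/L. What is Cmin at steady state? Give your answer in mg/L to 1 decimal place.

k = ln2/t½ = ln2/8 ≈ 0.086643 h⁻¹; fraction remaining f = e^(−kτ) = e^(−0.086643×7) ≈ 0.5453.
At steady state, accumulation factor R = 1/(1 − e^(−kτ)) ≈ 2.1993.
Single-dose peak C₀ = D/Vd = 1034/50 ≈ 20.680 mg/L.
Cmax,ss = C₀/(1 − f) ≈ 20.680/0.4547 ≈ 45.481 mg/L.
Steady-state trough Cmin,ss = Cmax,ss·f ≈ 45.481 × 0.5453 ≈ 24.801 mg/L.
Trough 24.8 mg/L vs MEC 4 mg/L: adequate.

24.8 mg/L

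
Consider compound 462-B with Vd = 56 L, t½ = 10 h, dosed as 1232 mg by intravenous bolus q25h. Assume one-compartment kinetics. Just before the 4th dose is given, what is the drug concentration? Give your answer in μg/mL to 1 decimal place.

f = (1/2)^(τ/t½) = (1/2)^(25/10) ≈ 0.1768.
C₀ = D/Vd = 1232/56 ≈ 22.000 μg/mL.
Before the 4th dose, 3 doses have been given. Superposition: Cmin = C₀·(f + f² + … + f^3).
≈ 22.000 × (0.1768 + 0.0313 + 0.0055) ≈ 22.000 × 0.2136 ≈ 4.699 μg/mL.

4.7 μg/mL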